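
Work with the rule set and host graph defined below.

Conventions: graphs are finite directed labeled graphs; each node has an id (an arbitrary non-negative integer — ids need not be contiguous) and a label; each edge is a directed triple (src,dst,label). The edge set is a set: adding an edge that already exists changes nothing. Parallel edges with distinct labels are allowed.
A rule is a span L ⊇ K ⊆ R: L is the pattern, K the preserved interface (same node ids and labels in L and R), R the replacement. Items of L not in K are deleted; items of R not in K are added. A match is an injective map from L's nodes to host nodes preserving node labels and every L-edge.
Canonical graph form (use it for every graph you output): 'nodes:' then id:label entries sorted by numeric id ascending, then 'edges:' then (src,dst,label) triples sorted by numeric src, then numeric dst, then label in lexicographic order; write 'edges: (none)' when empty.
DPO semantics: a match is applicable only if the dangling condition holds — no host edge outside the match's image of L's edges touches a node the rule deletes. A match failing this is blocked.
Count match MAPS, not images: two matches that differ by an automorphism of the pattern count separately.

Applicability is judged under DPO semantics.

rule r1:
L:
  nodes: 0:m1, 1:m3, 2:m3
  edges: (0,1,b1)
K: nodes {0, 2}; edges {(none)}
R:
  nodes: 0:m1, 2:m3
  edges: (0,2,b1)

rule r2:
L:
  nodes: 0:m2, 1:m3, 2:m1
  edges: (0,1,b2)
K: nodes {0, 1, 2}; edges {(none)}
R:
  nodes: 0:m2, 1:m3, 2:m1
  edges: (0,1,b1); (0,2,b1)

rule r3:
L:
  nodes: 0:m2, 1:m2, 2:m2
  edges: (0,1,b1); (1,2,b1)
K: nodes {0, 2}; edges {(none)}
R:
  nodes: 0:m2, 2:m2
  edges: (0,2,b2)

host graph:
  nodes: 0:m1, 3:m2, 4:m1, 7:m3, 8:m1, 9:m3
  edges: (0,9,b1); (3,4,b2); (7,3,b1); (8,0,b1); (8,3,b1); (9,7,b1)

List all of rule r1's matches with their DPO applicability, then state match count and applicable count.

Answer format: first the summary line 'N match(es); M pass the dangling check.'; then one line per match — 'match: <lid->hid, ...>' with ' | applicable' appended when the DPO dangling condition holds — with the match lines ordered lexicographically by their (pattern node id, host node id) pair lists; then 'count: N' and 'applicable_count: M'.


1 match(es); 0 pass the dangling check.
match: 0->0, 1->9, 2->7
count: 1
applicable_count: 0


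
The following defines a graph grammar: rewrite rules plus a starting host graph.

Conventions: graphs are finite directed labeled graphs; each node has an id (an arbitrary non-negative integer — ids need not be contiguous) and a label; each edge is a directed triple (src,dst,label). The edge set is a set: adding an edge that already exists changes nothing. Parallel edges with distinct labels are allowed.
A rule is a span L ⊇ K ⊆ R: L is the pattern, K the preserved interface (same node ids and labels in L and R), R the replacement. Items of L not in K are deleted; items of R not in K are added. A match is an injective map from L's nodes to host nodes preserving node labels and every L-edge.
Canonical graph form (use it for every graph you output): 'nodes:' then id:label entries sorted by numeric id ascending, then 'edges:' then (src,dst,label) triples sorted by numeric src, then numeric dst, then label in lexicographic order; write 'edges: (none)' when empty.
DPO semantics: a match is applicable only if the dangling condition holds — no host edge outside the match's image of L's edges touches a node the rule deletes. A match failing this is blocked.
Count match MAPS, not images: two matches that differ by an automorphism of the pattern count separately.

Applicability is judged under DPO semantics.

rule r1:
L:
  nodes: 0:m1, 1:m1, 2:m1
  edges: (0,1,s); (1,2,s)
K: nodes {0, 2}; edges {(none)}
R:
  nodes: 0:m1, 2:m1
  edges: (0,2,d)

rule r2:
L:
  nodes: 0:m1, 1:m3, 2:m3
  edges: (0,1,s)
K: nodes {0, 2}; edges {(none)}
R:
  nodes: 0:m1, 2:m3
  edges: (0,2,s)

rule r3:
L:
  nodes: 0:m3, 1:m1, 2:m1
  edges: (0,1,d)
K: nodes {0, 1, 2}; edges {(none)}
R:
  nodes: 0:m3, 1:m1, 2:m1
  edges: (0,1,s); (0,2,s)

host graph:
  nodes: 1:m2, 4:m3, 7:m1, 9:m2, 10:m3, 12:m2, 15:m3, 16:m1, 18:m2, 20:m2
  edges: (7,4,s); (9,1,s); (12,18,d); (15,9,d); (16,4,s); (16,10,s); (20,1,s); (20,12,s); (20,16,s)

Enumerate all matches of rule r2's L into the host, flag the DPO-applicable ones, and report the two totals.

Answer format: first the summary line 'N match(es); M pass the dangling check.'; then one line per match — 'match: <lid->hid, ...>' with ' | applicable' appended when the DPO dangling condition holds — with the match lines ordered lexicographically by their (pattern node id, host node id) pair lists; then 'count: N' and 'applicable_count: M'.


6 match(es); 2 pass the dangling check.
match: 0->7, 1->4, 2->10
match: 0->7, 1->4, 2->15
match: 0->16, 1->4, 2->10
match: 0->16, 1->4, 2->15
match: 0->16, 1->10, 2->4 | applicable
match: 0->16, 1->10, 2->15 | applicable
count: 6
applicable_count: 2


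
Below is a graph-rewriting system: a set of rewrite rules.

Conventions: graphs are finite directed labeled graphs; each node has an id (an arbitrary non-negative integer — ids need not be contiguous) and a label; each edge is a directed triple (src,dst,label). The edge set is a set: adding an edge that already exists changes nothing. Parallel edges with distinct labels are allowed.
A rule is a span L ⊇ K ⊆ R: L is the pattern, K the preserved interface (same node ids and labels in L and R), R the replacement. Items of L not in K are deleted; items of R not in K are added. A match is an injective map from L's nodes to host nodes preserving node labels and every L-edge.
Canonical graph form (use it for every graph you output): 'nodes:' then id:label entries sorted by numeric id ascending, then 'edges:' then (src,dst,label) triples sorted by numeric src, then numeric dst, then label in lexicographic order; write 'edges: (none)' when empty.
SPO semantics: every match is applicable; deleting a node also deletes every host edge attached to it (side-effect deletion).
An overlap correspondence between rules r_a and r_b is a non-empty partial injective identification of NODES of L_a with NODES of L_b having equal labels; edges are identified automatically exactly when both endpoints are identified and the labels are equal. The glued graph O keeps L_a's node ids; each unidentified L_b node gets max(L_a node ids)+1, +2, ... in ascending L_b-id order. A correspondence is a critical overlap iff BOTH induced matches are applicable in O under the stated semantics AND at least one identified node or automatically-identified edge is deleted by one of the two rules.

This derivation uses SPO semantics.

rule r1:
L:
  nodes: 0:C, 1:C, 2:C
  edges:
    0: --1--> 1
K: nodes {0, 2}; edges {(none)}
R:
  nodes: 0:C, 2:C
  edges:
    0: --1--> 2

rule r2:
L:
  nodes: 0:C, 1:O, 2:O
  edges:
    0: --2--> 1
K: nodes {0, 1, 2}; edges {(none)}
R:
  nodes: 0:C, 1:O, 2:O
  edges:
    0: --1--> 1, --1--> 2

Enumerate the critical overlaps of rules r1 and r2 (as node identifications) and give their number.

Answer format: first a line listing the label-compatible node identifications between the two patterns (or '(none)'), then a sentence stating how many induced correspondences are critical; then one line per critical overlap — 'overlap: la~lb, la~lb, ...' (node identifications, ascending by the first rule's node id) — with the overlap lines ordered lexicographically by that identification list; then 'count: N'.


label-compatible node identifications between L(r1) and L(r2): 0~0, 1~0, 2~0
1 of the induced correspondences is a critical overlap of r1 and r2.
overlap: 1~0
count: 1


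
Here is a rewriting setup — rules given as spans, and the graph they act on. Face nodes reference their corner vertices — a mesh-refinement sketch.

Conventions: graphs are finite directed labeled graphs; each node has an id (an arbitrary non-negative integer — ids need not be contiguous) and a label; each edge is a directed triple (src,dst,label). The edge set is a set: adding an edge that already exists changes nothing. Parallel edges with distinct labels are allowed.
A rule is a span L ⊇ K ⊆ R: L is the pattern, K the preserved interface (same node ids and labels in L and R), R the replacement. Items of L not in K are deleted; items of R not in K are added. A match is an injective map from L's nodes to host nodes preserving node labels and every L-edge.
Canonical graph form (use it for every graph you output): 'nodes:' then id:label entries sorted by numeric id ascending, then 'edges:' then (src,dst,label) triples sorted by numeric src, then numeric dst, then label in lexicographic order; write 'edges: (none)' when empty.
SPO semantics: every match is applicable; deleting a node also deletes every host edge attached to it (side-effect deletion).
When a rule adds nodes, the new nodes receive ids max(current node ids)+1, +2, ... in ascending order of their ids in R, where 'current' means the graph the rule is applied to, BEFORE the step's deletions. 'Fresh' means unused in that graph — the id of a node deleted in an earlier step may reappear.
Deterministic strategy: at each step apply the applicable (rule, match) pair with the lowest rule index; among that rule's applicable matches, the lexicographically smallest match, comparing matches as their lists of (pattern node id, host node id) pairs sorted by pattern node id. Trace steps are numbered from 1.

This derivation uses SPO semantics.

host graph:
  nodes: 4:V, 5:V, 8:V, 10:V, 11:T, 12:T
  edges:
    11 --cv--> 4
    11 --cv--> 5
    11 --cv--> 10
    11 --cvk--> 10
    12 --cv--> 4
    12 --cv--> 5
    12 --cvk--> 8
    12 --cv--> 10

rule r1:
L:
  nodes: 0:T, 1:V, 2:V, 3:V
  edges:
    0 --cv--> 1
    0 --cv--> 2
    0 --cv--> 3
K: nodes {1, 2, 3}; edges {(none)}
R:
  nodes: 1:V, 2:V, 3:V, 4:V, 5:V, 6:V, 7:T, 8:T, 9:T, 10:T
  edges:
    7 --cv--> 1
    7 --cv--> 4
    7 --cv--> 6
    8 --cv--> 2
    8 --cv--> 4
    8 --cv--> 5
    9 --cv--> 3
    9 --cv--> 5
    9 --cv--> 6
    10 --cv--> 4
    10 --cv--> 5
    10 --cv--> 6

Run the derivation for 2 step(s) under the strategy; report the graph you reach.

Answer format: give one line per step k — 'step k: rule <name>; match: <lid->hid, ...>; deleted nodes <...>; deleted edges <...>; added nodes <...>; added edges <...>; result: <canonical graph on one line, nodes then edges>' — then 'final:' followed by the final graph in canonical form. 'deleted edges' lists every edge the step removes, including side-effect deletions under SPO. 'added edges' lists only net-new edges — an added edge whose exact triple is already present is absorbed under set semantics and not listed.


step 1: rule r1; match: 0->11, 1->4, 2->5, 3->10; deleted nodes 11; deleted edges (11,4,cv); (11,5,cv); (11,10,cv); (11,10,cvk); added nodes 13, 14, 15, 16, 17, 18, 19; added edges (16,4,cv); (16,13,cv); (16,15,cv); (17,5,cv); (17,13,cv); (17,14,cv); (18,10,cv); (18,14,cv); (18,15,cv); (19,13,cv); (19,14,cv); (19,15,cv); result: nodes: 4:V, 5:V, 8:V, 10:V, 12:T, 13:V, 14:V, 15:V, 16:T, 17:T, 18:T, 19:T edges: (12,4,cv); (12,5,cv); (12,8,cvk); (12,10,cv); (16,4,cv); (16,13,cv); (16,15,cv); (17,5,cv); (17,13,cv); (17,14,cv); (18,10,cv); (18,14,cv); (18,15,cv); (19,13,cv); (19,14,cv); (19,15,cv)
step 2: rule r1; match: 0->12, 1->4, 2->5, 3->10; deleted nodes 12; deleted edges (12,4,cv); (12,5,cv); (12,8,cvk); (12,10,cv); added nodes 20, 21, 22, 23, 24, 25, 26; added edges (23,4,cv); (23,20,cv); (23,22,cv); (24,5,cv); (24,20,cv); (24,21,cv); (25,10,cv); (25,21,cv); (25,22,cv); (26,20,cv); (26,21,cv); (26,22,cv); result: nodes: 4:V, 5:V, 8:V, 10:V, 13:V, 14:V, 15:V, 16:T, 17:T, 18:T, 19:T, 20:V, 21:V, 22:V, 23:T, 24:T, 25:T, 26:T edges: (16,4,cv); (16,13,cv); (16,15,cv); (17,5,cv); (17,13,cv); (17,14,cv); (18,10,cv); (18,14,cv); (18,15,cv); (19,13,cv); (19,14,cv); (19,15,cv); (23,4,cv); (23,20,cv); (23,22,cv); (24,5,cv); (24,20,cv); (24,21,cv); (25,10,cv); (25,21,cv); (25,22,cv); (26,20,cv); (26,21,cv); (26,22,cv)
final:
nodes: 4:V, 5:V, 8:V, 10:V, 13:V, 14:V, 15:V, 16:T, 17:T, 18:T, 19:T, 20:V, 21:V, 22:V, 23:T, 24:T, 25:T, 26:T
edges: (16,4,cv); (16,13,cv); (16,15,cv); (17,5,cv); (17,13,cv); (17,14,cv); (18,10,cv); (18,14,cv); (18,15,cv); (19,13,cv); (19,14,cv); (19,15,cv); (23,4,cv); (23,20,cv); (23,22,cv); (24,5,cv); (24,20,cv); (24,21,cv); (25,10,cv); (25,21,cv); (25,22,cv); (26,20,cv); (26,21,cv); (26,22,cv)


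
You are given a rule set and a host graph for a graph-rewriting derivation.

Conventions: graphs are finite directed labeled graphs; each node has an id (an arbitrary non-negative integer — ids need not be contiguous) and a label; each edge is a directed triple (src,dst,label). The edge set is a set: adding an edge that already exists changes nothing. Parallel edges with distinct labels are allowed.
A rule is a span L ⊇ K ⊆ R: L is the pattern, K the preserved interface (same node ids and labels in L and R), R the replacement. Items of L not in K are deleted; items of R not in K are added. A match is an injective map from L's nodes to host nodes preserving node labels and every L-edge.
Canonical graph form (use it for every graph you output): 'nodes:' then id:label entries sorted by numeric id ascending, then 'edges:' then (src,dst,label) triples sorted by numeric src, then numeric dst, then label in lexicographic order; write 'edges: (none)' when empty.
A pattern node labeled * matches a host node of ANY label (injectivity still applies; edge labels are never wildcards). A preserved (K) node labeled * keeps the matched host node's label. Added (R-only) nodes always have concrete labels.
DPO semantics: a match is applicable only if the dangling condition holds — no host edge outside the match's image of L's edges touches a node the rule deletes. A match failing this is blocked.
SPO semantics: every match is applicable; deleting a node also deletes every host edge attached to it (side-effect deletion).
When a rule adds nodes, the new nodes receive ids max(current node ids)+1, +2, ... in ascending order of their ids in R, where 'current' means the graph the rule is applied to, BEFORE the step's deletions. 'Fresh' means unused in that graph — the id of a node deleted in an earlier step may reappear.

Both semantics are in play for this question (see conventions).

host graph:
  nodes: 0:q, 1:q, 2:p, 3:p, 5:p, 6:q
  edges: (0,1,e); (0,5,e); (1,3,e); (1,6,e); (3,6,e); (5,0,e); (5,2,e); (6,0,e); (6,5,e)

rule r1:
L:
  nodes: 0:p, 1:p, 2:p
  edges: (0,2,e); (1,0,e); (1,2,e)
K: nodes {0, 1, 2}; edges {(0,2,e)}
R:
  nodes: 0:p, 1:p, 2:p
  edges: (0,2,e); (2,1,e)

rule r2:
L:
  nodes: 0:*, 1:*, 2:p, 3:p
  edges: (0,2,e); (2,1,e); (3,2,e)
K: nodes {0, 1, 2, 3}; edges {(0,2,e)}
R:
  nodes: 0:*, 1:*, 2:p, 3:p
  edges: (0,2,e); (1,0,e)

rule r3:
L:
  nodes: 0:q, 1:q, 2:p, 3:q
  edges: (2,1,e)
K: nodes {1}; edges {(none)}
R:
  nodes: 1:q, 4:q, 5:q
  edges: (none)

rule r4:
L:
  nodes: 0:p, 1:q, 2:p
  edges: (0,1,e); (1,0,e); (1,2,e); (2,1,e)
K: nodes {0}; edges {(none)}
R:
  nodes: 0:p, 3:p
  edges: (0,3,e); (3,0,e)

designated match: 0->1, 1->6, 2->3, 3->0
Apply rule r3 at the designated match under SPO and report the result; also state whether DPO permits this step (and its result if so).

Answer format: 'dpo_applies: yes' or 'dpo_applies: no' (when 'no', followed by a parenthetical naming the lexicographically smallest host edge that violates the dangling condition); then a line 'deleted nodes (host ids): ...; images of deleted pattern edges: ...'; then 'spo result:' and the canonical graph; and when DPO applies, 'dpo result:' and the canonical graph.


dpo_applies: no
(the rule deletes node 0, which keeps host edge (0,1,e) outside the match image — the dangling condition fails, DPO blocks; SPO proceeds and side-deletes such edges)
deleted nodes (host ids): 0, 1, 3; images of deleted pattern edges: (3,6,e)
spo result:
nodes: 2:p, 5:p, 6:q, 7:q, 8:q
edges: (5,2,e); (6,5,e)


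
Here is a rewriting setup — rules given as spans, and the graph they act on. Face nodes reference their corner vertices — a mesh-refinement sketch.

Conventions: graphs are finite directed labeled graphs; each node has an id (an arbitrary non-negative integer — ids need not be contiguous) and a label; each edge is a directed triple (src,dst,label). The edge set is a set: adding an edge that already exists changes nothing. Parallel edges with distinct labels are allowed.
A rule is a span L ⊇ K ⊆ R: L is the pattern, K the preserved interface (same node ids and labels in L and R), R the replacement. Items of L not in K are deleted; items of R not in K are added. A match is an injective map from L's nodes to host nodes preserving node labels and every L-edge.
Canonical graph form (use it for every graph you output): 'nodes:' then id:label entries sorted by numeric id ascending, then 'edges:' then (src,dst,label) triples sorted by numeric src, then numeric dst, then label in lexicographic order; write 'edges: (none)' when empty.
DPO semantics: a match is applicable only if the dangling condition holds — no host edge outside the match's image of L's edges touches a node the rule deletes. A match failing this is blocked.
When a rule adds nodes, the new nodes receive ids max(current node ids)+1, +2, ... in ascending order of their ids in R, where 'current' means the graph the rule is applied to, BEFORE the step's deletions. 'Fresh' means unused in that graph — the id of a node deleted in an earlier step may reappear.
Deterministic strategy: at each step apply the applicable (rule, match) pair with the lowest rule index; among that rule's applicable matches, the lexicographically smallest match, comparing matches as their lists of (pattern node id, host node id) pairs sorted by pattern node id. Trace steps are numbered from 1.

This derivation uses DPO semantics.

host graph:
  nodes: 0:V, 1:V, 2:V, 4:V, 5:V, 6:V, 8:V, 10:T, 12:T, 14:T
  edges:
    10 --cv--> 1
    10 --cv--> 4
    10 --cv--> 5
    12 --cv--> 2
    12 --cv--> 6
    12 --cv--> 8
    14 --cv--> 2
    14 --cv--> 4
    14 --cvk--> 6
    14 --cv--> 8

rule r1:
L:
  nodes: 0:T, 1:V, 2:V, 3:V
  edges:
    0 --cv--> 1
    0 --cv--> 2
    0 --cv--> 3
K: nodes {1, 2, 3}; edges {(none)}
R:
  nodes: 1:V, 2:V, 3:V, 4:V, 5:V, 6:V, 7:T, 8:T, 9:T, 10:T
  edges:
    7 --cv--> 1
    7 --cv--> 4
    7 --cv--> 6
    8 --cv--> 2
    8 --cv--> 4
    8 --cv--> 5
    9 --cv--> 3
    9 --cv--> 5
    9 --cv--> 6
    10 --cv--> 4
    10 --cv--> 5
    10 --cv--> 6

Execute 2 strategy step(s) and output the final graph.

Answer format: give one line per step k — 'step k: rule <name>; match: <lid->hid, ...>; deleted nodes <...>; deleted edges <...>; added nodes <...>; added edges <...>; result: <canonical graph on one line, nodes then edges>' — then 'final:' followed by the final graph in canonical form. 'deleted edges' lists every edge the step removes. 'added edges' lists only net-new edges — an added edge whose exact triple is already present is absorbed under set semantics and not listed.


step 1: rule r1; match: 0->10, 1->1, 2->4, 3->5; deleted nodes 10; deleted edges (10,1,cv); (10,4,cv); (10,5,cv); added nodes 15, 16, 17, 18, 19, 20, 21; added edges (18,1,cv); (18,15,cv); (18,17,cv); (19,4,cv); (19,15,cv); (19,16,cv); (20,5,cv); (20,16,cv); (20,17,cv); (21,15,cv); (21,16,cv); (21,17,cv); result: nodes: 0:V, 1:V, 2:V, 4:V, 5:V, 6:V, 8:V, 12:T, 14:T, 15:V, 16:V, 17:V, 18:T, 19:T, 20:T, 21:T edges: (12,2,cv); (12,6,cv); (12,8,cv); (14,2,cv); (14,4,cv); (14,6,cvk); (14,8,cv); (18,1,cv); (18,15,cv); (18,17,cv); (19,4,cv); (19,15,cv); (19,16,cv); (20,5,cv); (20,16,cv); (20,17,cv); (21,15,cv); (21,16,cv); (21,17,cv)
step 2: rule r1; match: 0->12, 1->2, 2->6, 3->8; deleted nodes 12; deleted edges (12,2,cv); (12,6,cv); (12,8,cv); added nodes 22, 23, 24, 25, 26, 27, 28; added edges (25,2,cv); (25,22,cv); (25,24,cv); (26,6,cv); (26,22,cv); (26,23,cv); (27,8,cv); (27,23,cv); (27,24,cv); (28,22,cv); (28,23,cv); (28,24,cv); result: nodes: 0:V, 1:V, 2:V, 4:V, 5:V, 6:V, 8:V, 14:T, 15:V, 16:V, 17:V, 18:T, 19:T, 20:T, 21:T, 22:V, 23:V, 24:V, 25:T, 26:T, 27:T, 28:T edges: (14,2,cv); (14,4,cv); (14,6,cvk); (14,8,cv); (18,1,cv); (18,15,cv); (18,17,cv); (19,4,cv); (19,15,cv); (19,16,cv); (20,5,cv); (20,16,cv); (20,17,cv); (21,15,cv); (21,16,cv); (21,17,cv); (25,2,cv); (25,22,cv); (25,24,cv); (26,6,cv); (26,22,cv); (26,23,cv); (27,8,cv); (27,23,cv); (27,24,cv); (28,22,cv); (28,23,cv); (28,24,cv)
final:
nodes: 0:V, 1:V, 2:V, 4:V, 5:V, 6:V, 8:V, 14:T, 15:V, 16:V, 17:V, 18:T, 19:T, 20:T, 21:T, 22:V, 23:V, 24:V, 25:T, 26:T, 27:T, 28:T
edges: (14,2,cv); (14,4,cv); (14,6,cvk); (14,8,cv); (18,1,cv); (18,15,cv); (18,17,cv); (19,4,cv); (19,15,cv); (19,16,cv); (20,5,cv); (20,16,cv); (20,17,cv); (21,15,cv); (21,16,cv); (21,17,cv); (25,2,cv); (25,22,cv); (25,24,cv); (26,6,cv); (26,22,cv); (26,23,cv); (27,8,cv); (27,23,cv); (27,24,cv); (28,22,cv); (28,23,cv); (28,24,cv)


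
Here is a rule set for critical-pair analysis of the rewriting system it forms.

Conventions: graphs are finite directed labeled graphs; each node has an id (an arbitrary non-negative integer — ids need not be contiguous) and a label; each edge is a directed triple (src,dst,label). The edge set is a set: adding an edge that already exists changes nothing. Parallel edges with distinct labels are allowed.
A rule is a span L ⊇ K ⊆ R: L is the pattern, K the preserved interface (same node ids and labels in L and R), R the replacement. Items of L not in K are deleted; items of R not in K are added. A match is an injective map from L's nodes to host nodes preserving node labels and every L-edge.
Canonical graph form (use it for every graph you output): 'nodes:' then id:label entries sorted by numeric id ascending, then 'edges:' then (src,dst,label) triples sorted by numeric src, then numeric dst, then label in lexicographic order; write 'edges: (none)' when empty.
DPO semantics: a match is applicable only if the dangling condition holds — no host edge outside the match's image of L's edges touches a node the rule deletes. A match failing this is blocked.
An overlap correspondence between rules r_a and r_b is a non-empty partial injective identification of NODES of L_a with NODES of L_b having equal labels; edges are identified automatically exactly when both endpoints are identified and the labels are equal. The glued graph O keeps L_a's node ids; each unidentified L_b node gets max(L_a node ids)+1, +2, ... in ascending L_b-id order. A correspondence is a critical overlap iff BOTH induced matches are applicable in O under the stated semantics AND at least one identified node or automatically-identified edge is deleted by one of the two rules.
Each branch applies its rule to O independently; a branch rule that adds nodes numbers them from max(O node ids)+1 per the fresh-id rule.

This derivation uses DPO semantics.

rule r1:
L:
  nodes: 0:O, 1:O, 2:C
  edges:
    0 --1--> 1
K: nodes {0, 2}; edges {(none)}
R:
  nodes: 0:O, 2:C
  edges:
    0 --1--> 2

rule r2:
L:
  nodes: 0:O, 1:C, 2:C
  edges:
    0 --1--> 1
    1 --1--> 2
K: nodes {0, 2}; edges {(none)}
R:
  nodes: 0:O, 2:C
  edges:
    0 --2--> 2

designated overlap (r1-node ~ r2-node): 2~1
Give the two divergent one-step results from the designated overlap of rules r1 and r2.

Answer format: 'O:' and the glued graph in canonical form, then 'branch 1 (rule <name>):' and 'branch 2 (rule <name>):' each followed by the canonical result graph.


O:
nodes: 0:O, 1:O, 2:C, 3:O, 4:C
edges: (0,1,1); (2,4,1); (3,2,1)
branch 1 (rule r1):
nodes: 0:O, 2:C, 3:O, 4:C
edges: (0,2,1); (2,4,1); (3,2,1)
branch 2 (rule r2):
nodes: 0:O, 1:O, 3:O, 4:C
edges: (0,1,1); (3,4,2)


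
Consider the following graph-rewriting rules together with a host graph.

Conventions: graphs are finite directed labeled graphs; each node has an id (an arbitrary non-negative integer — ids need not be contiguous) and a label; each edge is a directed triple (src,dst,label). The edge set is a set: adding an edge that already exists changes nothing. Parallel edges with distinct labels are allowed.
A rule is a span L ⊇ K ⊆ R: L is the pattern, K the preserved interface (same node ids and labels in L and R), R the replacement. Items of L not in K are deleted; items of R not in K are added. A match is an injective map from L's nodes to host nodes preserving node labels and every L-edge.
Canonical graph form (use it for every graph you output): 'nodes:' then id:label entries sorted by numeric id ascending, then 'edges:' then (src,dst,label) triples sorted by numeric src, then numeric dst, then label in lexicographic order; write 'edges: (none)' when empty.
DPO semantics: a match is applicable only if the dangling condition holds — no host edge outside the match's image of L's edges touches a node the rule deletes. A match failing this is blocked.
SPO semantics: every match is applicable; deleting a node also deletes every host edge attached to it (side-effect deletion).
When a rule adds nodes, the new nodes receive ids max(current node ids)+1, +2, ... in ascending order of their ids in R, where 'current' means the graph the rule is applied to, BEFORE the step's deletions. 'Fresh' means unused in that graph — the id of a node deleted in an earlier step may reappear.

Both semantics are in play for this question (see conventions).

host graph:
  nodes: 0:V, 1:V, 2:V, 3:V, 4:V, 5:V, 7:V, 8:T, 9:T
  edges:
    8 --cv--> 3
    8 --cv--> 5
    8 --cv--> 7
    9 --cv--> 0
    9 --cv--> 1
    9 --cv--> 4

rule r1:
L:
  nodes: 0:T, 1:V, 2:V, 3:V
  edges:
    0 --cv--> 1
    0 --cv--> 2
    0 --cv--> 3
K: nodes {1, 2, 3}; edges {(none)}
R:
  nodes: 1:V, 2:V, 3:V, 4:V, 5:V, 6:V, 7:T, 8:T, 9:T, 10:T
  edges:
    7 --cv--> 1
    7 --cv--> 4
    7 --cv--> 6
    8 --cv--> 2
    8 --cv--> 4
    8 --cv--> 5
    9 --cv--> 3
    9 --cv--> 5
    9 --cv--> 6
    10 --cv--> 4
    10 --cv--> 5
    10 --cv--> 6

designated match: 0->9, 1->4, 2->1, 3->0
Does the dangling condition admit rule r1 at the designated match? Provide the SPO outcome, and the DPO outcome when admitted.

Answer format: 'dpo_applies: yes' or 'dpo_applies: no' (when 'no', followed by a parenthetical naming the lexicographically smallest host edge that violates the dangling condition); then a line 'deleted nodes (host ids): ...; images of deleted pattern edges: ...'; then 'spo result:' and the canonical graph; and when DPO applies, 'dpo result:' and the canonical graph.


dpo_applies: yes
deleted nodes (host ids): 9; images of deleted pattern edges: (9,0,cv); (9,1,cv); (9,4,cv)
spo result:
nodes: 0:V, 1:V, 2:V, 3:V, 4:V, 5:V, 7:V, 8:T, 10:V, 11:V, 12:V, 13:T, 14:T, 15:T, 16:T
edges: (8,3,cv); (8,5,cv); (8,7,cv); (13,4,cv); (13,10,cv); (13,12,cv); (14,1,cv); (14,10,cv); (14,11,cv); (15,0,cv); (15,11,cv); (15,12,cv); (16,10,cv); (16,11,cv); (16,12,cv)
dpo result:
nodes: 0:V, 1:V, 2:V, 3:V, 4:V, 5:V, 7:V, 8:T, 10:V, 11:V, 12:V, 13:T, 14:T, 15:T, 16:T
edges: (8,3,cv); (8,5,cv); (8,7,cv); (13,4,cv); (13,10,cv); (13,12,cv); (14,1,cv); (14,10,cv); (14,11,cv); (15,0,cv); (15,11,cv); (15,12,cv); (16,10,cv); (16,11,cv); (16,12,cv)


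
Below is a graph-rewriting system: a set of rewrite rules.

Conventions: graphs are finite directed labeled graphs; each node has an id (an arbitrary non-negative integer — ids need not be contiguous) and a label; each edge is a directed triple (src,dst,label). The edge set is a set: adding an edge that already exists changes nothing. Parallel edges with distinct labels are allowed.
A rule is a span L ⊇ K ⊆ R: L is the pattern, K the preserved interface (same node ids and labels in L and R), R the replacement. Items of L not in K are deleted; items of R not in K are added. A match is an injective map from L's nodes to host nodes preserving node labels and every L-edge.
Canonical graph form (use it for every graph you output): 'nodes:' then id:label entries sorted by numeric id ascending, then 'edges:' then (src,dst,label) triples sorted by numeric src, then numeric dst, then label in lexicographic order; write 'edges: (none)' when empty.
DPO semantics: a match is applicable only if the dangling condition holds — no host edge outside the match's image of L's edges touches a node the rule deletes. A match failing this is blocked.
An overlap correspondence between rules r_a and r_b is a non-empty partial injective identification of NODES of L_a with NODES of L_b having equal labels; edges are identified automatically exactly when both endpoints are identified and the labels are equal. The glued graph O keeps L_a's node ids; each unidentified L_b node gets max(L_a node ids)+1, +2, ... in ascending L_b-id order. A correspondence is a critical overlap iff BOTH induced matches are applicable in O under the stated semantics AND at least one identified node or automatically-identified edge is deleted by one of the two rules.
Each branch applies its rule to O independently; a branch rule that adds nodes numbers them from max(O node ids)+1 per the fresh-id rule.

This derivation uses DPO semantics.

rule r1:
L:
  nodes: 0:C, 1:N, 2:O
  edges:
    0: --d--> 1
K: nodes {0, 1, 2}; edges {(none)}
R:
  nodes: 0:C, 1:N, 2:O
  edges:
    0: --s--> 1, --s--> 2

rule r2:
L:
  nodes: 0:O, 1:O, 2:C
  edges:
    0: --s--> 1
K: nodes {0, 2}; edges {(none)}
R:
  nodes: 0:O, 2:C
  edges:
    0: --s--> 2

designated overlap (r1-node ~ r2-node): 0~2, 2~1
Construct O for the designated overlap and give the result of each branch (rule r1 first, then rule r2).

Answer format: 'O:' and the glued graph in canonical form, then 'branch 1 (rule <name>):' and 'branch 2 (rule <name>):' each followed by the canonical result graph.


O:
nodes: 0:C, 1:N, 2:O, 3:O
edges: (0,1,d); (3,2,s)
branch 1 (rule r1):
nodes: 0:C, 1:N, 2:O, 3:O
edges: (0,1,s); (0,2,s); (3,2,s)
branch 2 (rule r2):
nodes: 0:C, 1:N, 3:O
edges: (0,1,d); (3,0,s)


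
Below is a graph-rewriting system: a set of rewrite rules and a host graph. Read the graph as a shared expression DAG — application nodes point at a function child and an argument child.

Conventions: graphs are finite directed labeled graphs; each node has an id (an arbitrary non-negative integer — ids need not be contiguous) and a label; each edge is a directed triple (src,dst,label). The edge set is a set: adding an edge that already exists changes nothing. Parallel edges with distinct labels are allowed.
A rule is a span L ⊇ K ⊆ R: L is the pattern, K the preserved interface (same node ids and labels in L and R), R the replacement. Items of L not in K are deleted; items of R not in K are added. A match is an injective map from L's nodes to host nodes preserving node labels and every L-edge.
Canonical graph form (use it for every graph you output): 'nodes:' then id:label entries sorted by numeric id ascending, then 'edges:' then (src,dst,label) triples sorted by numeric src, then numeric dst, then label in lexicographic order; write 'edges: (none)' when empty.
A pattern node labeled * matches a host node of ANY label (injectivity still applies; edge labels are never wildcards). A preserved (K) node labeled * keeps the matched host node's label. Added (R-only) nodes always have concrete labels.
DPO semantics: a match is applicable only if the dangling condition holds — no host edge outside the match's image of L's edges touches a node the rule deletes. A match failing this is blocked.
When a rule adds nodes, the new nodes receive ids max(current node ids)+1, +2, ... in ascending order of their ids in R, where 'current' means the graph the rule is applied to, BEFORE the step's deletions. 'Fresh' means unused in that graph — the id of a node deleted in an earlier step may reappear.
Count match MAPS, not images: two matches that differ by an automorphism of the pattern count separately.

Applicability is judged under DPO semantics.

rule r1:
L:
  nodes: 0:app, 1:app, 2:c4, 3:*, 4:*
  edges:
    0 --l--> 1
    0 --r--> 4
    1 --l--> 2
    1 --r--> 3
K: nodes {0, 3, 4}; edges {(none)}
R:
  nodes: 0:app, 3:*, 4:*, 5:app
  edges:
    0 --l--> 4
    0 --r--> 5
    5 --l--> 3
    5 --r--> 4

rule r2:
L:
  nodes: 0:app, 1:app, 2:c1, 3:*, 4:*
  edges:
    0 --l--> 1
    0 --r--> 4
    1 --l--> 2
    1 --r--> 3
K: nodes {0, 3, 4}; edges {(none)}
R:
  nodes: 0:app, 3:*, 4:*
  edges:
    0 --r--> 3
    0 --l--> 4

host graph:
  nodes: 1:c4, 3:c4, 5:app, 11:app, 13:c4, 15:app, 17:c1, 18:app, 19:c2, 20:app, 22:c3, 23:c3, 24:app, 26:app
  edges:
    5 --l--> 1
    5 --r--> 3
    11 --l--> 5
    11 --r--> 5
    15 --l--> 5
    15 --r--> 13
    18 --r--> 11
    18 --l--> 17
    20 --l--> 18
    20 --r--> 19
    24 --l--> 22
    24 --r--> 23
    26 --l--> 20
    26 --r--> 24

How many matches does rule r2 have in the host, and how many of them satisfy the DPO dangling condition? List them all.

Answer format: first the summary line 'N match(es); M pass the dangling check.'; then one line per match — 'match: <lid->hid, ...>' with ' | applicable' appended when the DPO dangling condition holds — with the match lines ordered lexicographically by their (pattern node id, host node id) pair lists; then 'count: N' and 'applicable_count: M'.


1 match(es); 1 pass the dangling check.
match: 0->20, 1->18, 2->17, 3->11, 4->19 | applicable
count: 1
applicable_count: 1


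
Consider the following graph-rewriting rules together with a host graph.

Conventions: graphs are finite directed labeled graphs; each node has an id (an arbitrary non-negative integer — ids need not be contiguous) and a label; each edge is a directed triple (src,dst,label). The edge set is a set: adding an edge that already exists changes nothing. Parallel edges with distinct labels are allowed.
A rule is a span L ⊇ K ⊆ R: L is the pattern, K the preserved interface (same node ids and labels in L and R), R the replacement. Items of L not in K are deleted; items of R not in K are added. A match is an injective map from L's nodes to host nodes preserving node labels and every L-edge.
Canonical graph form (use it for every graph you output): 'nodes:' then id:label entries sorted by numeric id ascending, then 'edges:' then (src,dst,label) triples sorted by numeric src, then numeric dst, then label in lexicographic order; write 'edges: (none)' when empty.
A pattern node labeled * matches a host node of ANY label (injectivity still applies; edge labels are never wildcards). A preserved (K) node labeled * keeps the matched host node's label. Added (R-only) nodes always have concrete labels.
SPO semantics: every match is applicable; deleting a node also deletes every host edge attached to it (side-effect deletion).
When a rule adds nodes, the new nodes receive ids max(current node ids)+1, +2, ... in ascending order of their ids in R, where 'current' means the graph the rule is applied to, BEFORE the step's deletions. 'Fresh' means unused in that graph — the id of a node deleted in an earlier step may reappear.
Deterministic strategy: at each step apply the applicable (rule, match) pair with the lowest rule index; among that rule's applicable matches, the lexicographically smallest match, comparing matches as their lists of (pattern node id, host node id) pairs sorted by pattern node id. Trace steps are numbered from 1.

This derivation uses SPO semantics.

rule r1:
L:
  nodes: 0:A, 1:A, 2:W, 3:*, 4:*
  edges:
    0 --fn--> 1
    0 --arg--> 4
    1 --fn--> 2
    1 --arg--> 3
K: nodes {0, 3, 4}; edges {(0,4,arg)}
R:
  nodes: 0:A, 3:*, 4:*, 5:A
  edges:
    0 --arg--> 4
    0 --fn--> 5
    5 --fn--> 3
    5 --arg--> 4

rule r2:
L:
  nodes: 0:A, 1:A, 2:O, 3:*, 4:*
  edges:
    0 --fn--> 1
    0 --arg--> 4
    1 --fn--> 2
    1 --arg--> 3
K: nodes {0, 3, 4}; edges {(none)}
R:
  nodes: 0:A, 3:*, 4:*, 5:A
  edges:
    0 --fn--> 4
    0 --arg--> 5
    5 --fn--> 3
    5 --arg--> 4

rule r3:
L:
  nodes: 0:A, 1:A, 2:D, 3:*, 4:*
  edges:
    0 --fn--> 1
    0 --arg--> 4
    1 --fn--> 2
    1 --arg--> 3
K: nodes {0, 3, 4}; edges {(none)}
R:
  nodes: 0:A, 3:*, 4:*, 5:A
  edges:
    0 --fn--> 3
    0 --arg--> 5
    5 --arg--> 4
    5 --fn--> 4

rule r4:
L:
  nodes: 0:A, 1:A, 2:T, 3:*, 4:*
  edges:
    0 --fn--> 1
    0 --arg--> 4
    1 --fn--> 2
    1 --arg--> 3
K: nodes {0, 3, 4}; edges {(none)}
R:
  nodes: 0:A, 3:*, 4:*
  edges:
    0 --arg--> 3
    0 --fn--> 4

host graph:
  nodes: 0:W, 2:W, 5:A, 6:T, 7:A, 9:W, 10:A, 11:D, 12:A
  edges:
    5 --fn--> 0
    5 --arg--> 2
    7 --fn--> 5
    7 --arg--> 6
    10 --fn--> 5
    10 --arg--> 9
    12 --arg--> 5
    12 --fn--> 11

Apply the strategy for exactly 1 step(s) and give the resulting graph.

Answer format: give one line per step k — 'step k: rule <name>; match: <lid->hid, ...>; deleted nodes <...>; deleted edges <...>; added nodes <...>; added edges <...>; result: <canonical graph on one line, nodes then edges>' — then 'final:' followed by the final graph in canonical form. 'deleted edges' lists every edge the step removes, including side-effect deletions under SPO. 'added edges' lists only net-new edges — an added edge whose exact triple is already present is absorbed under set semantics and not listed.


step 1: rule r1; match: 0->7, 1->5, 2->0, 3->2, 4->6; deleted nodes 0, 5; deleted edges (5,0,fn); (5,2,arg); (7,5,fn); (10,5,fn); (12,5,arg); added nodes 13; added edges (7,13,fn); (13,2,fn); (13,6,arg); result: nodes: 2:W, 6:T, 7:A, 9:W, 10:A, 11:D, 12:A, 13:A edges: (7,6,arg); (7,13,fn); (10,9,arg); (12,11,fn); (13,2,fn); (13,6,arg)
final:
nodes: 2:W, 6:T, 7:A, 9:W, 10:A, 11:D, 12:A, 13:A
edges: (7,6,arg); (7,13,fn); (10,9,arg); (12,11,fn); (13,2,fn); (13,6,arg)


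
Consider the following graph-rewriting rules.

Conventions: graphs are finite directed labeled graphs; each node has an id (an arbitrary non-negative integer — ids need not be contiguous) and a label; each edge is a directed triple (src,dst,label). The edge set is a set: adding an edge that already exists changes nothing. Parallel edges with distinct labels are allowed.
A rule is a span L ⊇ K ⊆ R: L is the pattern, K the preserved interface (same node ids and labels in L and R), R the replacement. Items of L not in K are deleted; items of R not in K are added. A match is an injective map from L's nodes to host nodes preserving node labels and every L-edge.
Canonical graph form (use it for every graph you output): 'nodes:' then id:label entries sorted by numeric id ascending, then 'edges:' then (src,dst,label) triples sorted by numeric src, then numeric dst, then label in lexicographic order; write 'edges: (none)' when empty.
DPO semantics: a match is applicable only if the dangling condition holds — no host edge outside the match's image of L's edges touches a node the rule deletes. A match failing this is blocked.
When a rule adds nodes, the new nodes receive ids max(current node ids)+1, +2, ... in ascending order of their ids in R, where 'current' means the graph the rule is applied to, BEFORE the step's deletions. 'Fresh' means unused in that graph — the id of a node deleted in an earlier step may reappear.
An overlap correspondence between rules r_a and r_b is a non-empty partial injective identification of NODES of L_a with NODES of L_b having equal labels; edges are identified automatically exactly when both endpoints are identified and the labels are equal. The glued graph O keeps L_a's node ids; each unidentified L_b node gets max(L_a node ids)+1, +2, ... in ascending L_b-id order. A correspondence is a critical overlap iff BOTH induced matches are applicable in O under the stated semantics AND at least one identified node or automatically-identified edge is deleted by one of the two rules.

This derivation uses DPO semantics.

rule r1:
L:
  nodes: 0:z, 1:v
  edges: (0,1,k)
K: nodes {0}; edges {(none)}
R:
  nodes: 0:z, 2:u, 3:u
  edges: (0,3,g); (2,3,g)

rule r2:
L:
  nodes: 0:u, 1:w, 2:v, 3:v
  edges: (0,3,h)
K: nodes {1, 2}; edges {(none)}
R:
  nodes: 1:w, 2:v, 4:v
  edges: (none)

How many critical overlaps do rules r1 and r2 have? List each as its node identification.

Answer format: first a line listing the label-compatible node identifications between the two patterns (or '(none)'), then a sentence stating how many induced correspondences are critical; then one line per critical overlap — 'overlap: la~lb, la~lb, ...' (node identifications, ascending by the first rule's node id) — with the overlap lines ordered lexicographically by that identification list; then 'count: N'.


label-compatible node identifications between L(r1) and L(r2): 1~2, 1~3
1 of the induced correspondences is a critical overlap of r1 and r2.
overlap: 1~2
count: 1


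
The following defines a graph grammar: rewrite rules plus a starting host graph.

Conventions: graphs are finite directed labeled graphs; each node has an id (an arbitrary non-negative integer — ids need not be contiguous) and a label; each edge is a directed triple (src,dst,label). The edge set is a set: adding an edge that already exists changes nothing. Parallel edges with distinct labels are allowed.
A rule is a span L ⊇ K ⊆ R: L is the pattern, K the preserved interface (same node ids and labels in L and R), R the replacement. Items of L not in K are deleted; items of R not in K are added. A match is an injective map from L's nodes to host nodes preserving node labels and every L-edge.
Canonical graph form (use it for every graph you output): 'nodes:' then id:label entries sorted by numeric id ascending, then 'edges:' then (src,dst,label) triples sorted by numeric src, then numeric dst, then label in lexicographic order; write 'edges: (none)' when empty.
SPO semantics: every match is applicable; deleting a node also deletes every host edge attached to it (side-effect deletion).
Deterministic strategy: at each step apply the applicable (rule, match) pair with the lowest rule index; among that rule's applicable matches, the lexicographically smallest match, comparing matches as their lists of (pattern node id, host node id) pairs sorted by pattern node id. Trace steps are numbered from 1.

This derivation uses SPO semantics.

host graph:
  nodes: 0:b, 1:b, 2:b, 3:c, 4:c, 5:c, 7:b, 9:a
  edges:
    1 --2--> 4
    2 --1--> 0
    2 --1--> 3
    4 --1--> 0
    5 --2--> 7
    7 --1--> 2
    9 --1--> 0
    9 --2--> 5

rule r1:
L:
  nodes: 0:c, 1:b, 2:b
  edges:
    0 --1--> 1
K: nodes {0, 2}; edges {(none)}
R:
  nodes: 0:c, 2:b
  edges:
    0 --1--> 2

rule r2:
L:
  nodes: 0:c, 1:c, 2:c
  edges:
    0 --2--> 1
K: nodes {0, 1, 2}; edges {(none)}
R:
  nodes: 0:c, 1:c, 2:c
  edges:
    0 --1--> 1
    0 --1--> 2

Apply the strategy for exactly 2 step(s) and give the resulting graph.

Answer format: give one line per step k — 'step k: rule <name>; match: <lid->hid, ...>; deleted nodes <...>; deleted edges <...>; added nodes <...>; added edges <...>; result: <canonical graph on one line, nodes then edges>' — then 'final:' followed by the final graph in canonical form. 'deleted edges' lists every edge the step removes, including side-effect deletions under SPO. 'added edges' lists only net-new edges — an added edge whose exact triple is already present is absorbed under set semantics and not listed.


step 1: rule r1; match: 0->4, 1->0, 2->1; deleted nodes 0; deleted edges (2,0,1); (4,0,1); (9,0,1); added nodes (none); added edges (4,1,1); result: nodes: 1:b, 2:b, 3:c, 4:c, 5:c, 7:b, 9:a edges: (1,4,2); (2,3,1); (4,1,1); (5,7,2); (7,2,1); (9,5,2)
step 2: rule r1; match: 0->4, 1->1, 2->2; deleted nodes 1; deleted edges (1,4,2); (4,1,1); added nodes (none); added edges (4,2,1); result: nodes: 2:b, 3:c, 4:c, 5:c, 7:b, 9:a edges: (2,3,1); (4,2,1); (5,7,2); (7,2,1); (9,5,2)
final:
nodes: 2:b, 3:c, 4:c, 5:c, 7:b, 9:a
edges: (2,3,1); (4,2,1); (5,7,2); (7,2,1); (9,5,2)
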